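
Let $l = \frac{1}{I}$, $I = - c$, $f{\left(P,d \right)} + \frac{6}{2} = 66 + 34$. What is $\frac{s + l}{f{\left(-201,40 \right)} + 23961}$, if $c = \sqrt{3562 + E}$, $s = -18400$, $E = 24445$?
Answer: $- \frac{400}{523} - \frac{\sqrt{28007}}{673792406} \approx -0.76482$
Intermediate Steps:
$f{\left(P,d \right)} = 97$ ($f{\left(P,d \right)} = -3 + \left(66 + 34\right) = -3 + 100 = 97$)
$c = \sqrt{28007}$ ($c = \sqrt{3562 + 24445} = \sqrt{28007} \approx 167.35$)
$I = - \sqrt{28007} \approx -167.35$
$l = - \frac{\sqrt{28007}}{28007}$ ($l = \frac{1}{\left(-1\right) \sqrt{28007}} = - \frac{\sqrt{28007}}{28007} \approx -0.0059754$)
$\frac{s + l}{f{\left(-201,40 \right)} + 23961} = \frac{-18400 - \frac{\sqrt{28007}}{28007}}{97 + 23961} = \frac{-18400 - \frac{\sqrt{28007}}{28007}}{24058} = \left(-18400 - \frac{\sqrt{28007}}{28007}\right) \frac{1}{24058} = - \frac{400}{523} - \frac{\sqrt{28007}}{673792406}$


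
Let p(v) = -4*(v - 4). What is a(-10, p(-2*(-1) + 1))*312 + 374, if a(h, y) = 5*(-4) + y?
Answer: -4618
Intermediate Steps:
p(v) = 16 - 4*v (p(v) = -4*(-4 + v) = 16 - 4*v)
a(h, y) = -20 + y
a(-10, p(-2*(-1) + 1))*312 + 374 = (-20 + (16 - 4*(-2*(-1) + 1)))*312 + 374 = (-20 + (16 - 4*(2 + 1)))*312 + 374 = (-20 + (16 - 4*3))*312 + 374 = (-20 + (16 - 12))*312 + 374 = (-20 + 4)*312 + 374 = -16*312 + 374 = -4992 + 374 = -4618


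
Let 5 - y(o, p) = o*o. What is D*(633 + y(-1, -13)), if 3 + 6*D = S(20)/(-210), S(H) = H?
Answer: -5915/18 ≈ -328.61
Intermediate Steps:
y(o, p) = 5 - o**2 (y(o, p) = 5 - o*o = 5 - o**2)
D = -65/126 (D = -1/2 + (20/(-210))/6 = -1/2 + (20*(-1/210))/6 = -1/2 + (1/6)*(-2/21) = -1/2 - 1/63 = -65/126 ≈ -0.51587)
D*(633 + y(-1, -13)) = -65*(633 + (5 - 1*(-1)**2))/126 = -65*(633 + (5 - 1*1))/126 = -65*(633 + (5 - 1))/126 = -65*(633 + 4)/126 = -65/126*637 = -5915/18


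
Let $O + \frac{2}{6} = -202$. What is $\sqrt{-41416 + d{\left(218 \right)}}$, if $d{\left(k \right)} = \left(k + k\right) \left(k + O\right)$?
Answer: $\frac{2 i \sqrt{77817}}{3} \approx 185.97 i$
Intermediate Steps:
$O = - \frac{607}{3}$ ($O = - \frac{1}{3} - 202 = - \frac{607}{3} \approx -202.33$)
$d{\left(k \right)} = 2 k \left(- \frac{607}{3} + k\right)$ ($d{\left(k \right)} = \left(k + k\right) \left(k - \frac{607}{3}\right) = 2 k \left(- \frac{607}{3} + k\right)$)
$\sqrt{-41416 + d{\left(218 \right)}} = \sqrt{-41416 + \frac{2}{3} \cdot 218 \left(-607 + 3 \cdot 218\right)} = \sqrt{-41416 + \frac{2}{3} \cdot 218 \left(-607 + 654\right)} = \sqrt{-41416 + \frac{2}{3} \cdot 218 \cdot 47} = \sqrt{-41416 + \frac{20492}{3}} = \sqrt{- \frac{103756}{3}} = \frac{2 i \sqrt{77817}}{3}$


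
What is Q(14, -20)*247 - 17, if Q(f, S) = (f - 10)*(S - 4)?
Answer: -23729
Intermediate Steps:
Q(f, S) = (-10 + f)*(-4 + S)
Q(14, -20)*247 - 17 = (40 - 10*(-20) - 4*14 - 20*14)*247 - 17 = (40 + 200 - 56 - 280)*247 - 17 = -96*247 - 17 = -23712 - 17 = -23729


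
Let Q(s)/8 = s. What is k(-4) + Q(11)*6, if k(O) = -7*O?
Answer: 556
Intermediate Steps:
Q(s) = 8*s
k(-4) + Q(11)*6 = -7*(-4) + (8*11)*6 = 28 + 88*6 = 28 + 528 = 556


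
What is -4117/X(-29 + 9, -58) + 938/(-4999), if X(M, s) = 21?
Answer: -20600581/104979 ≈ -196.24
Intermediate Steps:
-4117/X(-29 + 9, -58) + 938/(-4999) = -4117/21 + 938/(-4999) = -4117*1/21 + 938*(-1/4999) = -4117/21 - 938/4999 = -20600581/104979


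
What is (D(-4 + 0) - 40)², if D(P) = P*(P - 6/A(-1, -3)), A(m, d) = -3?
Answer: 1024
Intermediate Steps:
D(P) = P*(2 + P) (D(P) = P*(P - 6/(-3)) = P*(P - 6*(-⅓)) = P*(P + 2) = P*(2 + P))
(D(-4 + 0) - 40)² = ((-4 + 0)*(2 + (-4 + 0)) - 40)² = (-4*(2 - 4) - 40)² = (-4*(-2) - 40)² = (8 - 40)² = (-32)² = 1024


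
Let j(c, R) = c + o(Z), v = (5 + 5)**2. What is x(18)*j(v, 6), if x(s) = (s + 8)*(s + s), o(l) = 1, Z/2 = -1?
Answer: 94536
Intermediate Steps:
Z = -2 (Z = 2*(-1) = -2)
x(s) = 2*s*(8 + s) (x(s) = (8 + s)*(2*s) = 2*s*(8 + s))
v = 100 (v = 10**2 = 100)
j(c, R) = 1 + c (j(c, R) = c + 1 = 1 + c)
x(18)*j(v, 6) = (2*18*(8 + 18))*(1 + 100) = (2*18*26)*101 = 936*101 = 94536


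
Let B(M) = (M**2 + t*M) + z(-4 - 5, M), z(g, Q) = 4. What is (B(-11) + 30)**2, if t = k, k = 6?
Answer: 7921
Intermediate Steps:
t = 6
B(M) = 4 + M**2 + 6*M (B(M) = (M**2 + 6*M) + 4 = 4 + M**2 + 6*M)
(B(-11) + 30)**2 = ((4 + (-11)**2 + 6*(-11)) + 30)**2 = ((4 + 121 - 66) + 30)**2 = (59 + 30)**2 = 89**2 = 7921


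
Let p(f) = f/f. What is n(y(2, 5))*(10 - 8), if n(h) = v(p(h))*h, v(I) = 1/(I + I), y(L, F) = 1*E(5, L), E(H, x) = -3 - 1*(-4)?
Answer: 1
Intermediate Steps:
E(H, x) = 1 (E(H, x) = -3 + 4 = 1)
p(f) = 1
y(L, F) = 1 (y(L, F) = 1*1 = 1)
v(I) = 1/(2*I)
n(h) = h/2 (n(h) = ((½)/1)*h = ((½)*1)*h = h/2)
n(y(2, 5))*(10 - 8) = ((½)*1)*(10 - 8) = (½)*2 = 1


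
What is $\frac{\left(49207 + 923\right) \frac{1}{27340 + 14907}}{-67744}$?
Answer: $- \frac{25065}{1430990384} \approx -1.7516 \cdot 10^{-5}$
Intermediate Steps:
$\frac{\left(49207 + 923\right) \frac{1}{27340 + 14907}}{-67744} = \frac{50130}{42247} \left(- \frac{1}{67744}\right) = - \frac{25065}{1430990384}$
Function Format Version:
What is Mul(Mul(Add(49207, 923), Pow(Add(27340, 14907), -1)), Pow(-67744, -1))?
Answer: Rational(-25065, 1430990384) ≈ -1.7516e-5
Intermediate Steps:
Mul(Mul(Add(49207, 923), Pow(Add(27340, 14907), -1)), Pow(-67744, -1)) = Mul(Mul(50130, Pow(42247, -1)), Rational(-1, 67744)) = Mul(Mul(50130, Rational(1, 42247)), Rational(-1, 67744)) = Mul(Rational(50130, 42247), Rational(-1, 67744)) = Rational(-25065, 1430990384)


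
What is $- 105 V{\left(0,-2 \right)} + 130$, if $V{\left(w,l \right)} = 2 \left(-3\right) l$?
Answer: $-1130$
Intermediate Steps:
$V{\left(w,l \right)} = - 6 l$
$- 105 V{\left(0,-2 \right)} + 130 = - 105 \left(\left(-6\right) \left(-2\right)\right) + 130 = \left(-105\right) 12 + 130 = -1260 + 130 = -1130$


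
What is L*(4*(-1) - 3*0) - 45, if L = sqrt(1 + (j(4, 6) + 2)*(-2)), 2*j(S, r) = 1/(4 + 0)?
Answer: -45 - 2*I*sqrt(13) ≈ -45.0 - 7.2111*I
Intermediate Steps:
j(S, r) = 1/8 (j(S, r) = 1/(2*(4 + 0)) = (1/2)/4 = (1/2)*(1/4) = 1/8)
L = I*sqrt(13)/2 (L = sqrt(1 + (1/8 + 2)*(-2)) = sqrt(1 + (17/8)*(-2)) = sqrt(1 - 17/4) = sqrt(-13/4) = I*sqrt(13)/2 ≈ 1.8028*I)
L*(4*(-1) - 3*0) - 45 = (I*sqrt(13)/2)*(4*(-1) - 3*0) - 45 = (I*sqrt(13)/2)*(-4 + 0) - 45 = (I*sqrt(13)/2)*(-4) - 45 = -2*I*sqrt(13) - 45 = -45 - 2*I*sqrt(13)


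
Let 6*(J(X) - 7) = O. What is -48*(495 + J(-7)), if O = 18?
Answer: -24240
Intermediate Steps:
J(X) = 10 (J(X) = 7 + (⅙)*18 = 7 + 3 = 10)
-48*(495 + J(-7)) = -48*(495 + 10) = -48*505 = -24240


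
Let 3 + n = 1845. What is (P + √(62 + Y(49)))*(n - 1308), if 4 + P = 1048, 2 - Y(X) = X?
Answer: 557496 + 534*√15 ≈ 5.5956e+5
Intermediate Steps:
n = 1842 (n = -3 + 1845 = 1842)
Y(X) = 2 - X
P = 1044 (P = -4 + 1048 = 1044)
(P + √(62 + Y(49)))*(n - 1308) = (1044 + √(62 + (2 - 1*49)))*(1842 - 1308) = (1044 + √(62 + (2 - 49)))*534 = (1044 + √(62 - 47))*534 = (1044 + √15)*534 = 557496 + 534*√15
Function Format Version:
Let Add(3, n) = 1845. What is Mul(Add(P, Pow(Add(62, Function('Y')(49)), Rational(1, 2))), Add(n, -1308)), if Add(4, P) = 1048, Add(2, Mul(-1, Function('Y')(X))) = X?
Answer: Add(557496, Mul(534, Pow(15, Rational(1, 2)))) ≈ 5.5956e+5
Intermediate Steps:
n = 1842 (n = Add(-3, 1845) = 1842)
Function('Y')(X) = Add(2, Mul(-1, X))
P = 1044 (P = Add(-4, 1048) = 1044)
Mul(Add(P, Pow(Add(62, Function('Y')(49)), Rational(1, 2))), Add(n, -1308)) = Mul(Add(1044, Pow(Add(62, Add(2, Mul(-1, 49))), Rational(1, 2))), Add(1842, -1308)) = Mul(Add(1044, Pow(Add(62, Add(2, -49)), Rational(1, 2))), 534) = Mul(Add(1044, Pow(Add(62, -47), Rational(1, 2))), 534) = Mul(Add(1044, Pow(15, Rational(1, 2))), 534) = Add(557496, Mul(534, Pow(15, Rational(1, 2))))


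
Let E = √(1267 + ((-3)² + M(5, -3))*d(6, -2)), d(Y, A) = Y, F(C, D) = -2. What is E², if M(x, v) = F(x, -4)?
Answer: 1309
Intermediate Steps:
M(x, v) = -2
E = √1309 (E = √(1267 + ((-3)² - 2)*6) = √(1267 + (9 - 2)*6) = √(1267 + 7*6) = √(1267 + 42) = √1309 ≈ 36.180)
E² = (√1309)² = 1309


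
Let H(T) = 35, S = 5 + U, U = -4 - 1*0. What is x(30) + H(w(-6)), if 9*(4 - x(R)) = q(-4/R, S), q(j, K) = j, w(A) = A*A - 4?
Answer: 5267/135 ≈ 39.015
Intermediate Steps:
U = -4 (U = -4 + 0 = -4)
S = 1 (S = 5 - 4 = 1)
w(A) = -4 + A**2 (w(A) = A**2 - 4 = -4 + A**2)
x(R) = 4 + 4/(9*R) (x(R) = 4 - (-4)/(9*R) = 4 + 4/(9*R))
x(30) + H(w(-6)) = (4 + (4/9)/30) + 35 = (4 + (4/9)*(1/30)) + 35 = (4 + 2/135) + 35 = 542/135 + 35 = 5267/135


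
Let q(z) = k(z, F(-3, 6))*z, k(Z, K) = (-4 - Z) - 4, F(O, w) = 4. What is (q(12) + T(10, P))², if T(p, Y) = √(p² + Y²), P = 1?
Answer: (240 - √101)² ≈ 52877.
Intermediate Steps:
k(Z, K) = -8 - Z
T(p, Y) = √(Y² + p²)
q(z) = z*(-8 - z) (q(z) = (-8 - z)*z = z*(-8 - z))
(q(12) + T(10, P))² = (-1*12*(8 + 12) + √(1² + 10²))² = (-1*12*20 + √(1 + 100))² = (-240 + √101)²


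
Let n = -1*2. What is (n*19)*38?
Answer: -1444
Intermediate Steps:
n = -2
(n*19)*38 = -2*19*38 = -38*38 = -1444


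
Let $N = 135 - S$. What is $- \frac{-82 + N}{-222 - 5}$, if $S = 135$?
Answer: $- \frac{82}{227} \approx -0.36123$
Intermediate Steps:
$N = 0$ ($N = 135 - 135 = 0$)
$- \frac{-82 + N}{-222 - 5} = - \frac{-82 + 0}{-222 - 5} = - \frac{-82}{-227} = - \frac{\left(-82\right) \left(-1\right)}{227} = \left(-1\right) \frac{82}{227} = - \frac{82}{227}$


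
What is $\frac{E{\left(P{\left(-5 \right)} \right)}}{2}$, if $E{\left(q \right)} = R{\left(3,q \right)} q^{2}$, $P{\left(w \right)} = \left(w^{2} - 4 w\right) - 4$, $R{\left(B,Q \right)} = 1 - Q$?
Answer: $-33620$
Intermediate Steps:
$P{\left(w \right)} = -4 + w^{2} - 4 w$
$E{\left(q \right)} = q^{2} \left(1 - q\right)$ ($E{\left(q \right)} = \left(1 - q\right) q^{2} = q^{2} \left(1 - q\right)$)
$\frac{E{\left(P{\left(-5 \right)} \right)}}{2} = \frac{\left(-4 + \left(-5\right)^{2} - -20\right)^{2} \left(1 - \left(-4 + \left(-5\right)^{2} - -20\right)\right)}{2} = \left(-4 + 25 + 20\right)^{2} \left(1 - \left(-4 + 25 + 20\right)\right) \frac{1}{2} = 41^{2} \left(1 - 41\right) \frac{1}{2} = 1681 \left(1 - 41\right) \frac{1}{2} = 1681 \left(-40\right) \frac{1}{2} = \left(-67240\right) \frac{1}{2} = -33620$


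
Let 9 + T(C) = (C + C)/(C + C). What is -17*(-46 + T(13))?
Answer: 918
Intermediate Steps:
T(C) = -8 (T(C) = -9 + (C + C)/(C + C) = -9 + (2*C)/((2*C)) = -9 + (2*C)*(1/(2*C)) = -9 + 1 = -8)
-17*(-46 + T(13)) = -17*(-46 - 8) = -17*(-54) = 918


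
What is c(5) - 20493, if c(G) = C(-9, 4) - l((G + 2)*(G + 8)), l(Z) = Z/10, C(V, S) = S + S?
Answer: -204941/10 ≈ -20494.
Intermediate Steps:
C(V, S) = 2*S
l(Z) = Z/10 (l(Z) = Z*(⅒) = Z/10)
c(G) = 8 - (2 + G)*(8 + G)/10 (c(G) = 2*4 - (G + 2)*(G + 8)/10 = 8 - (2 + G)*(8 + G)/10)
c(5) - 20493 = (32/5 - 1*5 - ⅒*5²) - 20493 = (32/5 - 5 - ⅒*25) - 20493 = (32/5 - 5 - 5/2) - 20493 = -11/10 - 20493 = -204941/10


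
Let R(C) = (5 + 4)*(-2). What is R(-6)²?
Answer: 324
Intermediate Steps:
R(C) = -18 (R(C) = 9*(-2) = -18)
R(-6)² = (-18)² = 324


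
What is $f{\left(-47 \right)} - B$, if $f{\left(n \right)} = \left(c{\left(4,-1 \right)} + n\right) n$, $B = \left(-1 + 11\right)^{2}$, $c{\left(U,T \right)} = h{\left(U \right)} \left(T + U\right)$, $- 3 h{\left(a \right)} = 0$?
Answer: $2109$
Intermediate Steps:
$h{\left(a \right)} = 0$ ($h{\left(a \right)} = \left(- \frac{1}{3}\right) 0 = 0$)
$c{\left(U,T \right)} = 0$ ($c{\left(U,T \right)} = 0 \left(T + U\right) = 0$)
$B = 100$ ($B = 10^{2} = 100$)
$f{\left(n \right)} = n^{2}$ ($f{\left(n \right)} = \left(0 + n\right) n = n n = n^{2}$)
$f{\left(-47 \right)} - B = \left(-47\right)^{2} - 100 = 2209 - 100 = 2109$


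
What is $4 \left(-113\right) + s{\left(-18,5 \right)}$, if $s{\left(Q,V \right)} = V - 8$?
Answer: $-455$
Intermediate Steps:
$s{\left(Q,V \right)} = -8 + V$ ($s{\left(Q,V \right)} = V - 8 = -8 + V$)
$4 \left(-113\right) + s{\left(-18,5 \right)} = 4 \left(-113\right) + \left(-8 + 5\right) = -452 - 3 = -455$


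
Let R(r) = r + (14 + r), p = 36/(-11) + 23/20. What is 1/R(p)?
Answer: 110/1073 ≈ 0.10252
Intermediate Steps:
p = -467/220 (p = 36*(-1/11) + 23*(1/20) = -36/11 + 23/20 = -467/220 ≈ -2.1227)
R(r) = 14 + 2*r
1/R(p) = 1/(14 + 2*(-467/220)) = 1/(14 - 467/110) = 1/(1073/110) = 110/1073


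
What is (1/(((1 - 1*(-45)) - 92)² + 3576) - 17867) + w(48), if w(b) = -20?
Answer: -101812803/5692 ≈ -17887.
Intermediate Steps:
(1/(((1 - 1*(-45)) - 92)² + 3576) - 17867) + w(48) = (1/(((1 - 1*(-45)) - 92)² + 3576) - 17867) - 20 = (1/(((1 + 45) - 92)² + 3576) - 17867) - 20 = (1/((46 - 92)² + 3576) - 17867) - 20 = (1/((-46)² + 3576) - 17867) - 20 = (1/(2116 + 3576) - 17867) - 20 = (1/5692 - 17867) - 20 = -101698963/5692 - 20 = -101812803/5692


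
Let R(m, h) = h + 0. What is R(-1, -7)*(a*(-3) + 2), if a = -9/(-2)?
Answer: 161/2 ≈ 80.500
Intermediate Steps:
a = 9/2 (a = -9*(-1/2) = 9/2 ≈ 4.5000)
R(m, h) = h
R(-1, -7)*(a*(-3) + 2) = -7*((9/2)*(-3) + 2) = -7*(-27/2 + 2) = -7*(-23/2) = 161/2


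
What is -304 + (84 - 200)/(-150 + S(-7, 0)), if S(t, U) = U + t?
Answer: -47612/157 ≈ -303.26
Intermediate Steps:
-304 + (84 - 200)/(-150 + S(-7, 0)) = -304 + (84 - 200)/(-150 + (0 - 7)) = -304 - 116/(-150 - 7) = -304 - 116/(-157) = -304 - 116*(-1/157) = -304 + 116/157 = -47612/157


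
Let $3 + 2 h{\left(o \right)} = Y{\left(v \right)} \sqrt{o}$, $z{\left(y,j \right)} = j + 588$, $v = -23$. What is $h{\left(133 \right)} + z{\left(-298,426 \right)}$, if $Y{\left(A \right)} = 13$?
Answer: $\frac{2025}{2} + \frac{13 \sqrt{133}}{2} \approx 1087.5$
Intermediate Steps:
$z{\left(y,j \right)} = 588 + j$
$h{\left(o \right)} = - \frac{3}{2} + \frac{13 \sqrt{o}}{2}$
$h{\left(133 \right)} + z{\left(-298,426 \right)} = \left(- \frac{3}{2} + \frac{13 \sqrt{133}}{2}\right) + \left(588 + 426\right) = \left(- \frac{3}{2} + \frac{13 \sqrt{133}}{2}\right) + 1014 = \frac{2025}{2} + \frac{13 \sqrt{133}}{2}$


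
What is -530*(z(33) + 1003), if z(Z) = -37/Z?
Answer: -17522860/33 ≈ -5.3100e+5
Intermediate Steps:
-530*(z(33) + 1003) = -530*(-37/33 + 1003) = -530*33062/33 = -17522860/33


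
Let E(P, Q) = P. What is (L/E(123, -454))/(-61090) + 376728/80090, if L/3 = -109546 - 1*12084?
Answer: 47666410051/10030031105 ≈ 4.7524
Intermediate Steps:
L = -364890 (L = 3*(-109546 - 1*12084) = 3*(-109546 - 12084) = 3*(-121630) = -364890)
(L/E(123, -454))/(-61090) + 376728/80090 = -364890/123/(-61090) + 376728/80090 = -364890*1/123*(-1/61090) + 376728*(1/80090) = -121630/41*(-1/61090) + 188364/40045 = 12163/250469 + 188364/40045 = 47666410051/10030031105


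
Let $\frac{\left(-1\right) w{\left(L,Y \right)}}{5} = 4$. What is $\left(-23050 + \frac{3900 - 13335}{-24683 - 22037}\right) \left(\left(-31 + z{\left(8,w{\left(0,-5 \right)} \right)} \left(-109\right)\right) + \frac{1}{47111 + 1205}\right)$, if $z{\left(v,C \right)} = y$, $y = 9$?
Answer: $\frac{10531044082589583}{451464704} \approx 2.3326 \cdot 10^{7}$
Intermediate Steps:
$w{\left(L,Y \right)} = -20$ ($w{\left(L,Y \right)} = \left(-5\right) 4 = -20$)
$z{\left(v,C \right)} = 9$
$\left(-23050 + \frac{3900 - 13335}{-24683 - 22037}\right) \left(\left(-31 + z{\left(8,w{\left(0,-5 \right)} \right)} \left(-109\right)\right) + \frac{1}{47111 + 1205}\right) = \left(-23050 + \frac{3900 - 13335}{-24683 - 22037}\right) \left(\left(-31 + 9 \left(-109\right)\right) + \frac{1}{47111 + 1205}\right) = \left(-23050 - \frac{9435}{-46720}\right) \left(\left(-31 - 981\right) + \frac{1}{48316}\right) = \left(-23050 - - \frac{1887}{9344}\right) \left(-1012 + \frac{1}{48316}\right) = \left(-23050 + \frac{1887}{9344}\right) \left(- \frac{48895791}{48316}\right) = \left(- \frac{215377313}{9344}\right) \left(- \frac{48895791}{48316}\right) = \frac{10531044082589583}{451464704}$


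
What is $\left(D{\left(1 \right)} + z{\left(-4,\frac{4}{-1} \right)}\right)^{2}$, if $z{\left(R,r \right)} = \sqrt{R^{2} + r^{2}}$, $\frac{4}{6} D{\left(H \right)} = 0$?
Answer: $32$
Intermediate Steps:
$D{\left(H \right)} = 0$ ($D{\left(H \right)} = \frac{3}{2} \cdot 0 = 0$)
$\left(D{\left(1 \right)} + z{\left(-4,\frac{4}{-1} \right)}\right)^{2} = \left(0 + \sqrt{\left(-4\right)^{2} + \left(\frac{4}{-1}\right)^{2}}\right)^{2} = \left(0 + \sqrt{16 + \left(4 \left(-1\right)\right)^{2}}\right)^{2} = \left(0 + \sqrt{16 + \left(-4\right)^{2}}\right)^{2} = \left(0 + \sqrt{16 + 16}\right)^{2} = \left(0 + \sqrt{32}\right)^{2} = \left(0 + 4 \sqrt{2}\right)^{2} = \left(4 \sqrt{2}\right)^{2} = 32$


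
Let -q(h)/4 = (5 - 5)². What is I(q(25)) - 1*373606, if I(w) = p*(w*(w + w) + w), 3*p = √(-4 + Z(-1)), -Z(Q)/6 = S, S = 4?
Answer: -373606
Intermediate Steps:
Z(Q) = -24 (Z(Q) = -6*4 = -24)
q(h) = 0 (q(h) = -4*(5 - 5)² = -4*0² = -4*0 = 0)
p = 2*I*√7/3 (p = √(-4 - 24)/3 = √(-28)/3 = (2*I*√7)/3 = 2*I*√7/3 ≈ 1.7638*I)
I(w) = 2*I*√7*(w + 2*w²)/3 (I(w) = (2*I*√7/3)*(w*(w + w) + w) = (2*I*√7/3)*(w*(2*w) + w) = (2*I*√7/3)*(2*w² + w) = (2*I*√7/3)*(w + 2*w²) = 2*I*√7*(w + 2*w²)/3)
I(q(25)) - 1*373606 = (⅔)*I*0*√7*(1 + 2*0) - 1*373606 = (⅔)*I*0*√7*(1 + 0) - 373606 = (⅔)*I*0*√7*1 - 373606 = 0 - 373606 = -373606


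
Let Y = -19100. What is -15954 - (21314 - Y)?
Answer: -56368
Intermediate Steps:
-15954 - (21314 - Y) = -15954 - (21314 - 1*(-19100)) = -15954 - (21314 + 19100) = -15954 - 1*40414 = -15954 - 40414 = -56368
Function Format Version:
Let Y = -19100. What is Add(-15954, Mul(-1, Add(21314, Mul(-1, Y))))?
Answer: -56368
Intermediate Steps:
Add(-15954, Mul(-1, Add(21314, Mul(-1, Y)))) = Add(-15954, Mul(-1, Add(21314, Mul(-1, -19100)))) = Add(-15954, Mul(-1, Add(21314, 19100))) = Add(-15954, Mul(-1, 40414)) = Add(-15954, -40414) = -56368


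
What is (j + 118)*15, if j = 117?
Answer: 3525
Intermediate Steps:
(j + 118)*15 = (117 + 118)*15 = 235*15 = 3525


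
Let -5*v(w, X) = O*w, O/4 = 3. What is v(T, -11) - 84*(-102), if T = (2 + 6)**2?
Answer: 42072/5 ≈ 8414.4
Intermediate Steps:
O = 12 (O = 4*3 = 12)
T = 64 (T = 8**2 = 64)
v(w, X) = -12*w/5
v(T, -11) - 84*(-102) = -12/5*64 - 84*(-102) = -768/5 + 8568 = 42072/5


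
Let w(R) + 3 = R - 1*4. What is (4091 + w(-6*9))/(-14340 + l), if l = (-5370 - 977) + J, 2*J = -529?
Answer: -8060/41903 ≈ -0.19235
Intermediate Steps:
J = -529/2 (J = (1/2)*(-529) = -529/2 ≈ -264.50)
w(R) = -7 + R (w(R) = -3 + (R - 1*4) = -3 + (R - 4) = -3 + (-4 + R) = -7 + R)
l = -13223/2 (l = (-5370 - 977) - 529/2 = -6347 - 529/2 = -13223/2 ≈ -6611.5)
(4091 + w(-6*9))/(-14340 + l) = (4091 + (-7 - 6*9))/(-14340 - 13223/2) = (4091 + (-7 - 54))/(-41903/2) = (4091 - 61)*(-2/41903) = 4030*(-2/41903) = -8060/41903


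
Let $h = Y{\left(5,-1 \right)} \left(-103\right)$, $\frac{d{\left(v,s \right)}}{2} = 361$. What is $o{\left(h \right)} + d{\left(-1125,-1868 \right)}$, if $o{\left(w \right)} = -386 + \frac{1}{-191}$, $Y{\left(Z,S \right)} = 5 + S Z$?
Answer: $\frac{64175}{191} \approx 335.99$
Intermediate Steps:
$d{\left(v,s \right)} = 722$ ($d{\left(v,s \right)} = 2 \cdot 361 = 722$)
$h = 0$ ($h = \left(5 - 5\right) \left(-103\right) = 0 \left(-103\right) = 0$)
$o{\left(w \right)} = - \frac{73727}{191}$ ($o{\left(w \right)} = -386 - \frac{1}{191} = - \frac{73727}{191}$)
$o{\left(h \right)} + d{\left(-1125,-1868 \right)} = - \frac{73727}{191} + 722 = \frac{64175}{191}$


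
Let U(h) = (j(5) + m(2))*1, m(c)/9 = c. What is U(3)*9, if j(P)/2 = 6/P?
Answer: 918/5 ≈ 183.60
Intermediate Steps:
j(P) = 12/P (j(P) = 2*(6/P) = 12/P)
m(c) = 9*c
U(h) = 102/5 (U(h) = (12/5 + 9*2)*1 = (12*(1/5) + 18)*1 = (12/5 + 18)*1 = (102/5)*1 = 102/5)
U(3)*9 = (102/5)*9 = 918/5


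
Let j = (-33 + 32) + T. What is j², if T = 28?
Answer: 729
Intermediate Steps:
j = 27 (j = (-33 + 32) + 28 = -1 + 28 = 27)
j² = 27² = 729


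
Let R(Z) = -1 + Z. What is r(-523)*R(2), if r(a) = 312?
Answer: 312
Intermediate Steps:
r(-523)*R(2) = 312*(-1 + 2) = 312*1 = 312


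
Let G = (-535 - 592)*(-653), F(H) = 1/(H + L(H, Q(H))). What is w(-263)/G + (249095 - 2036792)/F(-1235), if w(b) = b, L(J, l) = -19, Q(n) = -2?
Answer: 1649789537697115/735931 ≈ 2.2418e+9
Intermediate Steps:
F(H) = 1/(-19 + H) (F(H) = 1/(H - 19) = 1/(-19 + H))
G = 735931 (G = -1127*(-653) = 735931)
w(-263)/G + (249095 - 2036792)/F(-1235) = -263/735931 + (249095 - 2036792)/(1/(-19 - 1235)) = -263*1/735931 - 1787697/(1/(-1254)) = -263/735931 - 1787697/(-1/1254) = -263/735931 - 1787697*(-1254) = -263/735931 + 2241772038 = 1649789537697115/735931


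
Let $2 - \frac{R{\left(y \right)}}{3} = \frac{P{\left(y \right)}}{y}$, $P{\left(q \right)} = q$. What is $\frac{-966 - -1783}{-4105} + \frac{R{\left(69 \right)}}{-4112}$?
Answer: $- \frac{3371819}{16879760} \approx -0.19976$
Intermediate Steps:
$R{\left(y \right)} = 3$ ($R{\left(y \right)} = 6 - 3 \frac{y}{y} = 6 - 3 = 3$)
$\frac{-966 - -1783}{-4105} + \frac{R{\left(69 \right)}}{-4112} = \frac{-966 - -1783}{-4105} + \frac{3}{-4112} = \left(-966 + 1783\right) \left(- \frac{1}{4105}\right) + 3 \left(- \frac{1}{4112}\right) = 817 \left(- \frac{1}{4105}\right) - \frac{3}{4112} = - \frac{817}{4105} - \frac{3}{4112} = - \frac{3371819}{16879760}$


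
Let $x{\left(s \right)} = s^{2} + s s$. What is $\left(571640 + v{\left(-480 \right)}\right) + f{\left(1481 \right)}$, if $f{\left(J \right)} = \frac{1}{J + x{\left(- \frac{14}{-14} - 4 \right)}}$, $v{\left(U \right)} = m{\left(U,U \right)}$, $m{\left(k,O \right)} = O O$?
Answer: $\frac{1202257961}{1499} \approx 8.0204 \cdot 10^{5}$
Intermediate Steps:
$m{\left(k,O \right)} = O^{2}$
$x{\left(s \right)} = 2 s^{2}$ ($x{\left(s \right)} = s^{2} + s^{2} = 2 s^{2}$)
$v{\left(U \right)} = U^{2}$
$f{\left(J \right)} = \frac{1}{18 + J}$ ($f{\left(J \right)} = \frac{1}{J + 2 \left(- \frac{14}{-14} - 4\right)^{2}} = \frac{1}{J + 2 \left(\left(-14\right) \left(- \frac{1}{14}\right) - 4\right)^{2}} = \frac{1}{J + 2 \left(1 - 4\right)^{2}} = \frac{1}{J + 2 \left(-3\right)^{2}} = \frac{1}{J + 2 \cdot 9} = \frac{1}{J + 18} = \frac{1}{18 + J}$)
$\left(571640 + v{\left(-480 \right)}\right) + f{\left(1481 \right)} = \left(571640 + \left(-480\right)^{2}\right) + \frac{1}{18 + 1481} = \left(571640 + 230400\right) + \frac{1}{1499} = 802040 + \frac{1}{1499} = \frac{1202257961}{1499}$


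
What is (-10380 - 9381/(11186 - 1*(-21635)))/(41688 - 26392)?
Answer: -340691361/502030016 ≈ -0.67863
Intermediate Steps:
(-10380 - 9381/(11186 - 1*(-21635)))/(41688 - 26392) = (-10380 - 9381/(11186 + 21635))/15296 = (-10380 - 9381/32821)*(1/15296) = -340691361/32821*1/15296 = -340691361/502030016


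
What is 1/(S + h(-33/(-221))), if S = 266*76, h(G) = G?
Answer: 221/4467769 ≈ 4.9465e-5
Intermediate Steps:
S = 20216
1/(S + h(-33/(-221))) = 1/(20216 - 33/(-221)) = 1/(20216 - 33*(-1/221)) = 1/(20216 + 33/221) = 1/(4467769/221) = 221/4467769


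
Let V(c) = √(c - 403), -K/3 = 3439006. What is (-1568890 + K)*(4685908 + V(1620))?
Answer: -55696271384464 - 11885908*√1217 ≈ -5.5697e+13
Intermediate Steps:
K = -10317018 (K = -3*3439006 = -10317018)
V(c) = √(-403 + c)
(-1568890 + K)*(4685908 + V(1620)) = (-1568890 - 10317018)*(4685908 + √(-403 + 1620)) = -11885908*(4685908 + √1217) = -55696271384464 - 11885908*√1217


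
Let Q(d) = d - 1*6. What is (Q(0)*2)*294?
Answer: -3528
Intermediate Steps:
Q(d) = -6 + d (Q(d) = d - 6 = -6 + d)
(Q(0)*2)*294 = ((-6 + 0)*2)*294 = -6*2*294 = -12*294 = -3528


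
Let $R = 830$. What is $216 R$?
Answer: $179280$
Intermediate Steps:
$216 R = 216 \cdot 830 = 179280$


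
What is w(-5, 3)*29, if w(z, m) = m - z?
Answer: 232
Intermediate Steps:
w(-5, 3)*29 = (3 - 1*(-5))*29 = (3 + 5)*29 = 8*29 = 232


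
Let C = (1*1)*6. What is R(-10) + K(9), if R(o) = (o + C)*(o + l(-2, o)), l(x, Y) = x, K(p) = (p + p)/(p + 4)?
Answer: 642/13 ≈ 49.385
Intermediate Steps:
C = 6 (C = 1*6 = 6)
K(p) = 2*p/(4 + p) (K(p) = (2*p)/(4 + p) = 2*p/(4 + p))
R(o) = (-2 + o)*(6 + o) (R(o) = (o + 6)*(o - 2) = (6 + o)*(-2 + o) = (-2 + o)*(6 + o))
R(-10) + K(9) = (-12 + (-10)**2 + 4*(-10)) + 2*9/(4 + 9) = (-12 + 100 - 40) + 2*9/13 = 48 + 2*9*(1/13) = 48 + 18/13 = 642/13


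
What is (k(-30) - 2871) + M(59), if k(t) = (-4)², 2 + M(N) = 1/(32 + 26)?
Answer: -165705/58 ≈ -2857.0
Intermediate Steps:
M(N) = -115/58 (M(N) = -2 + 1/(32 + 26) = -2 + 1/58 = -115/58)
k(t) = 16
(k(-30) - 2871) + M(59) = (16 - 2871) - 115/58 = -2855 - 115/58 = -165705/58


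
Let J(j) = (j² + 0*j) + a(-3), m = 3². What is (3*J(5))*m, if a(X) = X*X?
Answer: 918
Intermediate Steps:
a(X) = X²
m = 9
J(j) = 9 + j² (J(j) = (j² + 0*j) + (-3)² = (j² + 0) + 9 = j² + 9 = 9 + j²)
(3*J(5))*m = (3*(9 + 5²))*9 = (3*(9 + 25))*9 = (3*34)*9 = 102*9 = 918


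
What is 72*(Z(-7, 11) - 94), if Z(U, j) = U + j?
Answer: -6480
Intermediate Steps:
72*(Z(-7, 11) - 94) = 72*((-7 + 11) - 94) = 72*(4 - 94) = 72*(-90) = -6480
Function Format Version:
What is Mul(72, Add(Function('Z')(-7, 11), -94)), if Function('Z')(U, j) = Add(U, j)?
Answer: -6480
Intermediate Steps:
Mul(72, Add(Function('Z')(-7, 11), -94)) = Mul(72, Add(Add(-7, 11), -94)) = Mul(72, Add(4, -94)) = Mul(72, -90) = -6480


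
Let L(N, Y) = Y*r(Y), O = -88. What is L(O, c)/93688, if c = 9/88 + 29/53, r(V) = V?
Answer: 9174841/2037985320448 ≈ 4.5019e-6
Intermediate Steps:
c = 3029/4664 (c = 9*(1/88) + 29*(1/53) = 9/88 + 29/53 = 3029/4664 ≈ 0.64944)
L(N, Y) = Y² (L(N, Y) = Y*Y = Y²)
L(O, c)/93688 = (3029/4664)²/93688 = (9174841/21752896)*(1/93688) = 9174841/2037985320448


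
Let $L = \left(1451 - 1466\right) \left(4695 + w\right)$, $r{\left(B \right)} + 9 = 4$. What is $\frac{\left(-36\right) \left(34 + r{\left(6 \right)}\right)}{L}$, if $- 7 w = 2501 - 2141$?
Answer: $\frac{812}{54175} \approx 0.014988$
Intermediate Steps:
$w = - \frac{360}{7}$ ($w = - \frac{2501 - 2141}{7} = \left(- \frac{1}{7}\right) 360 = - \frac{360}{7} \approx -51.429$)
$r{\left(B \right)} = -5$ ($r{\left(B \right)} = -9 + 4 = -5$)
$L = - \frac{487575}{7}$ ($L = \left(1451 - 1466\right) \left(4695 - \frac{360}{7}\right) = \left(-15\right) \frac{32505}{7} = - \frac{487575}{7} \approx -69654.0$)
$\frac{\left(-36\right) \left(34 + r{\left(6 \right)}\right)}{L} = \frac{\left(-36\right) \left(34 - 5\right)}{- \frac{487575}{7}} = \left(-36\right) 29 \left(- \frac{7}{487575}\right) = \left(-1044\right) \left(- \frac{7}{487575}\right) = \frac{812}{54175}$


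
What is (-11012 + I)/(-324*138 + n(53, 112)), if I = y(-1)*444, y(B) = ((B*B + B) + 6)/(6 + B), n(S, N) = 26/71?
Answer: 1860058/7936315 ≈ 0.23437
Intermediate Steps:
n(S, N) = 26/71 (n(S, N) = 26*(1/71) = 26/71)
y(B) = (6 + B + B**2)/(6 + B) (y(B) = ((B**2 + B) + 6)/(6 + B) = ((B + B**2) + 6)/(6 + B) = (6 + B + B**2)/(6 + B))
I = 2664/5 (I = ((6 - 1 + (-1)**2)/(6 - 1))*444 = ((6 - 1 + 1)/5)*444 = ((1/5)*6)*444 = (6/5)*444 = 2664/5 ≈ 532.80)
(-11012 + I)/(-324*138 + n(53, 112)) = (-11012 + 2664/5)/(-324*138 + 26/71) = -52396/(5*(-44712 + 26/71)) = -52396/(5*(-3174526/71)) = -52396/5*(-71/3174526) = 1860058/7936315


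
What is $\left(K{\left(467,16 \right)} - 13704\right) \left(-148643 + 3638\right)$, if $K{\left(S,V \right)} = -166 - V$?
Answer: $2013539430$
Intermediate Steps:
$\left(K{\left(467,16 \right)} - 13704\right) \left(-148643 + 3638\right) = \left(\left(-166 - 16\right) - 13704\right) \left(-148643 + 3638\right) = \left(\left(-166 - 16\right) - 13704\right) \left(-145005\right) = \left(-182 - 13704\right) \left(-145005\right) = \left(-13886\right) \left(-145005\right) = 2013539430$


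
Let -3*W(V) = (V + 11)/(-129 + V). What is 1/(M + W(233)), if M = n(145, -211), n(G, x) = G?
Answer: 78/11249 ≈ 0.0069339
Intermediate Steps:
W(V) = -(11 + V)/(3*(-129 + V)) (W(V) = -(V + 11)/(3*(-129 + V)) = -(11 + V)/(3*(-129 + V)))
M = 145
1/(M + W(233)) = 1/(145 + (-11 - 1*233)/(3*(-129 + 233))) = 1/(145 + (⅓)*(-11 - 233)/104) = 1/(145 + (⅓)*(1/104)*(-244)) = 1/(145 - 61/78) = 1/(11249/78) = 78/11249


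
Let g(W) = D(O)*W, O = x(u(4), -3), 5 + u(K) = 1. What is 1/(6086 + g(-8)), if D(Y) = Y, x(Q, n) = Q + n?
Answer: 1/6142 ≈ 0.00016281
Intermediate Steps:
u(K) = -4 (u(K) = -5 + 1 = -4)
O = -7 (O = -4 - 3 = -7)
g(W) = -7*W
1/(6086 + g(-8)) = 1/(6086 - 7*(-8)) = 1/(6086 + 56) = 1/6142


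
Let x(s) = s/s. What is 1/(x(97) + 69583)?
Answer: 1/69584 ≈ 1.4371e-5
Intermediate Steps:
x(s) = 1
1/(x(97) + 69583) = 1/(1 + 69583) = 1/69584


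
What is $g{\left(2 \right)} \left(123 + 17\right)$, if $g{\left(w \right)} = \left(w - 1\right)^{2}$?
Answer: $140$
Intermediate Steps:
$g{\left(w \right)} = \left(-1 + w\right)^{2}$
$g{\left(2 \right)} \left(123 + 17\right) = \left(-1 + 2\right)^{2} \left(123 + 17\right) = 1^{2} \cdot 140 = 1 \cdot 140 = 140$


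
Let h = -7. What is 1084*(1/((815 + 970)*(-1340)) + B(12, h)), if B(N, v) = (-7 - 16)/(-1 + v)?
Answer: 3727177633/1195950 ≈ 3116.5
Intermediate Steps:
B(N, v) = -23/(-1 + v)
1084*(1/((815 + 970)*(-1340)) + B(12, h)) = 1084*(1/((815 + 970)*(-1340)) - 23/(-1 - 7)) = 1084*(-1/1340/1785 - 23/(-8)) = 1084*((1/1785)*(-1/1340) - 23*(-⅛)) = 1084*(-1/2391900 + 23/8) = 1084*(13753423/4783800) = 3727177633/1195950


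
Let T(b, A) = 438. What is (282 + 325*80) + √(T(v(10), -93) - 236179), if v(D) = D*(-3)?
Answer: 26282 + I*√235741 ≈ 26282.0 + 485.53*I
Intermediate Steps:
v(D) = -3*D
(282 + 325*80) + √(T(v(10), -93) - 236179) = (282 + 325*80) + √(438 - 236179) = (282 + 26000) + √(-235741) = 26282 + I*√235741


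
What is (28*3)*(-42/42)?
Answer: -84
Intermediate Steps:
(28*3)*(-42/42) = 84*(-42*1/42) = 84*(-1) = -84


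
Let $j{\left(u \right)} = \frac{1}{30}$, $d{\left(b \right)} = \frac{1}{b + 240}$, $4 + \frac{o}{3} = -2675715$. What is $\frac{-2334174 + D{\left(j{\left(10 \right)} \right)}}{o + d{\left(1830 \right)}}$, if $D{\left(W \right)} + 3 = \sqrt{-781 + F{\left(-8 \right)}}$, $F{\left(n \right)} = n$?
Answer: $\frac{4831746390}{16616214989} - \frac{2070 i \sqrt{789}}{16616214989} \approx 0.29078 - 3.4993 \cdot 10^{-6} i$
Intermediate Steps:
$o = -8027157$ ($o = -12 + 3 \left(-2675715\right) = -12 - 8027145 = -8027157$)
$d{\left(b \right)} = \frac{1}{240 + b}$
$j{\left(u \right)} = \frac{1}{30}$
$D{\left(W \right)} = -3 + i \sqrt{789}$ ($D{\left(W \right)} = -3 + \sqrt{-781 - 8} = -3 + \sqrt{-789} = -3 + i \sqrt{789}$)
$\frac{-2334174 + D{\left(j{\left(10 \right)} \right)}}{o + d{\left(1830 \right)}} = \frac{-2334174 - \left(3 - i \sqrt{789}\right)}{-8027157 + \frac{1}{240 + 1830}} = \frac{-2334177 + i \sqrt{789}}{-8027157 + \frac{1}{2070}} = \frac{-2334177 + i \sqrt{789}}{- \frac{16616214989}{2070}} = \left(-2334177 + i \sqrt{789}\right) \left(- \frac{2070}{16616214989}\right) = \frac{4831746390}{16616214989} - \frac{2070 i \sqrt{789}}{16616214989}$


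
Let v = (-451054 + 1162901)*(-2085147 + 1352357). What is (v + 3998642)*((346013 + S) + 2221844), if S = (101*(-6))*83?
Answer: -1313235218790044792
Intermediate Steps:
S = -50298 (S = -606*83 = -50298)
v = -521634363130 (v = 711847*(-732790) = -521634363130)
(v + 3998642)*((346013 + S) + 2221844) = (-521634363130 + 3998642)*((346013 - 50298) + 2221844) = -521630364488*(295715 + 2221844) = -521630364488*2517559 = -1313235218790044792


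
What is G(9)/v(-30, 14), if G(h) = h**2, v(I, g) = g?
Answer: 81/14 ≈ 5.7857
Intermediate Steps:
G(9)/v(-30, 14) = 9**2/14 = 81*(1/14) = 81/14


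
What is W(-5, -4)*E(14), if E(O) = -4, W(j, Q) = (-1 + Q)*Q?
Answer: -80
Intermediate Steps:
W(j, Q) = Q*(-1 + Q)
W(-5, -4)*E(14) = -4*(-1 - 4)*(-4) = -4*(-5)*(-4) = 20*(-4) = -80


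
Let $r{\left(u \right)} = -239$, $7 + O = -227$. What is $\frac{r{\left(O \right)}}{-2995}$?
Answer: $\frac{239}{2995} \approx 0.0798$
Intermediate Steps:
$O = -234$ ($O = -7 - 227 = -234$)
$\frac{r{\left(O \right)}}{-2995} = - \frac{239}{-2995} = \left(-239\right) \left(- \frac{1}{2995}\right) = \frac{239}{2995}$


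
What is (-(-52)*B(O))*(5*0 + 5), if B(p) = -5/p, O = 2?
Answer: -650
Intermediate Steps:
(-(-52)*B(O))*(5*0 + 5) = (-(-52)*(-5/2))*(5*0 + 5) = (-(-52)*(-5*½))*(0 + 5) = -(-52)*(-5)/2*5 = -26*5*5 = -130*5 = -650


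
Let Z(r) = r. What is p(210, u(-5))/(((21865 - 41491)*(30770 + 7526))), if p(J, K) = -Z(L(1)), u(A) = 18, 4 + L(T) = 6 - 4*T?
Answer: -1/375798648 ≈ -2.6610e-9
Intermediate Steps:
L(T) = 2 - 4*T (L(T) = -4 + (6 - 4*T) = 2 - 4*T)
p(J, K) = 2 (p(J, K) = -(2 - 4*1) = -(2 - 4) = -1*(-2) = 2)
p(210, u(-5))/(((21865 - 41491)*(30770 + 7526))) = 2/(((21865 - 41491)*(30770 + 7526))) = 2/((-19626*38296)) = 2/(-751597296) = 2*(-1/751597296) = -1/375798648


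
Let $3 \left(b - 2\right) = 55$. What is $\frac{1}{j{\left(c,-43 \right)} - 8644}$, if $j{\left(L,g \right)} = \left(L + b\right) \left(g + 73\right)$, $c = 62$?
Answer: $- \frac{1}{6174} \approx -0.00016197$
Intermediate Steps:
$b = \frac{61}{3}$ ($b = 2 + \frac{1}{3} \cdot 55 = 2 + \frac{55}{3} = \frac{61}{3} \approx 20.333$)
$j{\left(L,g \right)} = \left(73 + g\right) \left(\frac{61}{3} + L\right)$ ($j{\left(L,g \right)} = \left(L + \frac{61}{3}\right) \left(g + 73\right) = \left(\frac{61}{3} + L\right) \left(73 + g\right) = \left(73 + g\right) \left(\frac{61}{3} + L\right)$)
$\frac{1}{j{\left(c,-43 \right)} - 8644} = \frac{1}{\left(\frac{4453}{3} + 73 \cdot 62 + \frac{61}{3} \left(-43\right) + 62 \left(-43\right)\right) - 8644} = \frac{1}{\left(\frac{4453}{3} + 4526 - \frac{2623}{3} - 2666\right) - 8644} = \frac{1}{2470 - 8644} = \frac{1}{-6174} = - \frac{1}{6174}$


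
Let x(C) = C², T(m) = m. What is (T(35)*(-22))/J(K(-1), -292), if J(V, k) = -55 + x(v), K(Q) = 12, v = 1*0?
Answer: 14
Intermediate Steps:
v = 0
J(V, k) = -55 (J(V, k) = -55 + 0² = -55 + 0 = -55)
(T(35)*(-22))/J(K(-1), -292) = (35*(-22))/(-55) = -770*(-1/55) = 14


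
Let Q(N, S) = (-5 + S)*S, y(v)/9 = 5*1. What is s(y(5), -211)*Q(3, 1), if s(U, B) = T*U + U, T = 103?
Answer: -18720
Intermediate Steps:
y(v) = 45 (y(v) = 9*(5*1) = 9*5 = 45)
Q(N, S) = S*(-5 + S)
s(U, B) = 104*U (s(U, B) = 103*U + U = 104*U)
s(y(5), -211)*Q(3, 1) = (104*45)*(1*(-5 + 1)) = 4680*(1*(-4)) = 4680*(-4) = -18720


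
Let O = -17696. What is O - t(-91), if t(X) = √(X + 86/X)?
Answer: -17696 - I*√761397/91 ≈ -17696.0 - 9.5888*I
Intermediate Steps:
O - t(-91) = -17696 - √(-91 + 86/(-91)) = -17696 - √(-91 + 86*(-1/91)) = -17696 - √(-91 - 86/91) = -17696 - √(-8367/91) = -17696 - I*√761397/91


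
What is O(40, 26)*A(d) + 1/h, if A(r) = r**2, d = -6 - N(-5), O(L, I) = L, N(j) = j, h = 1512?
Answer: 60481/1512 ≈ 40.001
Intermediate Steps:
d = -1 (d = -6 - 1*(-5) = -6 + 5 = -1)
O(40, 26)*A(d) + 1/h = 40*(-1)**2 + 1/1512 = 40*1 + 1/1512 = 40 + 1/1512 = 60481/1512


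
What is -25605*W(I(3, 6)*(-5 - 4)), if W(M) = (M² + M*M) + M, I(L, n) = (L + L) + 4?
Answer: -412496550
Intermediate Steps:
I(L, n) = 4 + 2*L (I(L, n) = 2*L + 4 = 4 + 2*L)
W(M) = M + 2*M² (W(M) = (M² + M²) + M = 2*M² + M = M + 2*M²)
-25605*W(I(3, 6)*(-5 - 4)) = -25605*(4 + 2*3)*(-5 - 4)*(1 + 2*((4 + 2*3)*(-5 - 4))) = -25605*(4 + 6)*(-9)*(1 + 2*((4 + 6)*(-9))) = -25605*10*(-9)*(1 + 2*(10*(-9))) = -(-2304450)*(1 + 2*(-90)) = -(-2304450)*(1 - 180) = -(-2304450)*(-179) = -25605*16110 = -412496550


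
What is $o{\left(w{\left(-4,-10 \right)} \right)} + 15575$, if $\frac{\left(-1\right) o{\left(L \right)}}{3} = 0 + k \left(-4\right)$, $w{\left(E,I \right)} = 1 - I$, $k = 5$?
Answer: $15635$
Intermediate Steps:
$o{\left(L \right)} = 60$ ($o{\left(L \right)} = - 3 \left(0 + 5 \left(-4\right)\right) = - 3 \left(0 - 20\right) = \left(-3\right) \left(-20\right) = 60$)
$o{\left(w{\left(-4,-10 \right)} \right)} + 15575 = 60 + 15575 = 15635$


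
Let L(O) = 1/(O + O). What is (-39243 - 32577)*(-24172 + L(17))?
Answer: 29512525770/17 ≈ 1.7360e+9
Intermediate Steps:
L(O) = 1/(2*O)
(-39243 - 32577)*(-24172 + L(17)) = (-39243 - 32577)*(-24172 + (1/2)/17) = -71820*(-24172 + (1/2)*(1/17)) = -71820*(-24172 + 1/34) = -71820*(-821847/34) = 29512525770/17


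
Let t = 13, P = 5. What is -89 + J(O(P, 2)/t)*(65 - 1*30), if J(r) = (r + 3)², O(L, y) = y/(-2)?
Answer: 35499/169 ≈ 210.05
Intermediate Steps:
O(L, y) = -y/2 (O(L, y) = y*(-½) = -y/2)
J(r) = (3 + r)²
-89 + J(O(P, 2)/t)*(65 - 1*30) = -89 + (3 - ½*2/13)²*(65 - 1*30) = -89 + (3 - 1*1/13)²*(65 - 30) = -89 + (3 - 1/13)²*35 = -89 + (38/13)²*35 = -89 + (1444/169)*35 = -89 + 50540/169 = 35499/169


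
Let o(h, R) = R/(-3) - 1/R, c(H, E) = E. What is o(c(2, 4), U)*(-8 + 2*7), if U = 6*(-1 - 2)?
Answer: 109/3 ≈ 36.333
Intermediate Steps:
U = -18 (U = 6*(-3) = -18)
o(h, R) = -1/R - R/3 (o(h, R) = R*(-⅓) - 1/R = -R/3 - 1/R = -1/R - R/3)
o(c(2, 4), U)*(-8 + 2*7) = (-1/(-18) - ⅓*(-18))*(-8 + 2*7) = (-1*(-1/18) + 6)*(-8 + 14) = (1/18 + 6)*6 = (109/18)*6 = 109/3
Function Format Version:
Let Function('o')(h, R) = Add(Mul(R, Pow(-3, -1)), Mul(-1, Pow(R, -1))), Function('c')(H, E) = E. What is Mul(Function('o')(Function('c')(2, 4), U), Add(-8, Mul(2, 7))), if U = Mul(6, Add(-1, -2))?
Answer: Rational(109, 3) ≈ 36.333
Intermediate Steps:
U = -18 (U = Mul(6, -3) = -18)
Function('o')(h, R) = Add(Mul(-1, Pow(R, -1)), Mul(Rational(-1, 3), R)) (Function('o')(h, R) = Add(Mul(R, Rational(-1, 3)), Mul(-1, Pow(R, -1))) = Add(Mul(Rational(-1, 3), R), Mul(-1, Pow(R, -1))) = Add(Mul(-1, Pow(R, -1)), Mul(Rational(-1, 3), R)))
Mul(Function('o')(Function('c')(2, 4), U), Add(-8, Mul(2, 7))) = Mul(Add(Mul(-1, Pow(-18, -1)), Mul(Rational(-1, 3), -18)), Add(-8, Mul(2, 7))) = Mul(Add(Mul(-1, Rational(-1, 18)), 6), Add(-8, 14)) = Mul(Add(Rational(1, 18), 6), 6) = Mul(Rational(109, 18), 6) = Rational(109, 3)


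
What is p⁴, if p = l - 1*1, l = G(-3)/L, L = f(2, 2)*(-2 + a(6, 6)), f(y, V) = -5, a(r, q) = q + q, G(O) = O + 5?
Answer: 456976/390625 ≈ 1.1699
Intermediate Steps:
G(O) = 5 + O
a(r, q) = 2*q
L = -50 (L = -5*(-2 + 2*6) = -5*(-2 + 12) = -5*10 = -50)
l = -1/25 (l = (5 - 3)/(-50) = 2*(-1/50) = -1/25 ≈ -0.040000)
p = -26/25 (p = -1/25 - 1*1 = -1/25 - 1 = -26/25 ≈ -1.0400)
p⁴ = (-26/25)⁴ = 456976/390625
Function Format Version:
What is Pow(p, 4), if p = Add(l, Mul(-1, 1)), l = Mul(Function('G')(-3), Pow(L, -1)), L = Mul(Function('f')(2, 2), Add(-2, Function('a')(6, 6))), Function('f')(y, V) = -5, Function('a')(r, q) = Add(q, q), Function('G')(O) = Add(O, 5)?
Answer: Rational(456976, 390625) ≈ 1.1699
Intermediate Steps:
Function('G')(O) = Add(5, O)
Function('a')(r, q) = Mul(2, q)
L = -50 (L = Mul(-5, Add(-2, Mul(2, 6))) = Mul(-5, Add(-2, 12)) = Mul(-5, 10) = -50)
l = Rational(-1, 25) (l = Mul(Add(5, -3), Pow(-50, -1)) = Mul(2, Rational(-1, 50)) = Rational(-1, 25) ≈ -0.040000)
p = Rational(-26, 25) (p = Add(Rational(-1, 25), Mul(-1, 1)) = Add(Rational(-1, 25), -1) = Rational(-26, 25) ≈ -1.0400)
Pow(p, 4) = Pow(Rational(-26, 25), 4) = Rational(456976, 390625)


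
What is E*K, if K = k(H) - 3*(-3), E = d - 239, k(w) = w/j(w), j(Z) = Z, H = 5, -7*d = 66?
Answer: -17390/7 ≈ -2484.3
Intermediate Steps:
d = -66/7 (d = -⅐*66 = -66/7 ≈ -9.4286)
k(w) = 1 (k(w) = w/w = 1)
E = -1739/7 (E = -66/7 - 239 = -1739/7 ≈ -248.43)
K = 10 (K = 1 - 3*(-3) = 1 + 9 = 10)
E*K = -1739/7*10 = -17390/7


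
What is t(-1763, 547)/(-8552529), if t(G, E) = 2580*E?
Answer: -470420/2850843 ≈ -0.16501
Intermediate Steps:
t(-1763, 547)/(-8552529) = (2580*547)/(-8552529) = 1411260*(-1/8552529) = -470420/2850843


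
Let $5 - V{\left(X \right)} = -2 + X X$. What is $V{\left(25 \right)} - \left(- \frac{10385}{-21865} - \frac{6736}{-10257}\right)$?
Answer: $- \frac{27770446415}{44853861} \approx -619.13$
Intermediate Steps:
$V{\left(X \right)} = 7 - X^{2}$ ($V{\left(X \right)} = 5 - \left(-2 + X X\right) = 5 - \left(-2 + X^{2}\right) = 7 - X^{2}$)
$V{\left(25 \right)} - \left(- \frac{10385}{-21865} - \frac{6736}{-10257}\right) = \left(7 - 25^{2}\right) - \left(- \frac{10385}{-21865} - \frac{6736}{-10257}\right) = \left(7 - 625\right) - \left(\left(-10385\right) \left(- \frac{1}{21865}\right) - - \frac{6736}{10257}\right) = \left(7 - 625\right) - \left(\frac{2077}{4373} + \frac{6736}{10257}\right) = -618 - \frac{50760317}{44853861} = - \frac{27770446415}{44853861}$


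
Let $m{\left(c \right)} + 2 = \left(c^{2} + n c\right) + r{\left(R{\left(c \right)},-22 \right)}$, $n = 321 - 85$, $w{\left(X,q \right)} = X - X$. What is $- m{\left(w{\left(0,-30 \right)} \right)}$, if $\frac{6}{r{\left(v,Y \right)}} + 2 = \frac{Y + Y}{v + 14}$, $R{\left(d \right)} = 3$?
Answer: $\frac{43}{13} \approx 3.3077$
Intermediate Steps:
$w{\left(X,q \right)} = 0$
$r{\left(v,Y \right)} = \frac{6}{-2 + \frac{2 Y}{14 + v}}$ ($r{\left(v,Y \right)} = \frac{6}{-2 + \frac{Y + Y}{v + 14}} = \frac{6}{-2 + \frac{2 Y}{14 + v}}$)
$n = 236$ ($n = 321 - 85 = 236$)
$m{\left(c \right)} = - \frac{43}{13} + c^{2} + 236 c$ ($m{\left(c \right)} = -2 + \left(\left(c^{2} + 236 c\right) + \frac{3 \left(-14 - 3\right)}{14 + 3 - -22}\right) = -2 + \left(\left(c^{2} + 236 c\right) + \frac{3 \left(-14 - 3\right)}{14 + 3 + 22}\right) = -2 + \left(\left(c^{2} + 236 c\right) + 3 \cdot \frac{1}{39} \left(-17\right)\right) = -2 - \left(\frac{17}{13} - c^{2} - 236 c\right) = -2 + \left(- \frac{17}{13} + c^{2} + 236 c\right) = - \frac{43}{13} + c^{2} + 236 c$)
$- m{\left(w{\left(0,-30 \right)} \right)} = - (- \frac{43}{13} + 0^{2} + 236 \cdot 0) = - (- \frac{43}{13} + 0 + 0) = \left(-1\right) \left(- \frac{43}{13}\right) = \frac{43}{13}$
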